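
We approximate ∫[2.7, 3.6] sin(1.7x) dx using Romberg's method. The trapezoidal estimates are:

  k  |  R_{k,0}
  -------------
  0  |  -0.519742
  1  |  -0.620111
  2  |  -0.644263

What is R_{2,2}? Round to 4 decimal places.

R_{1,1} = -0.620111 + (-0.620111 − (-0.519742))/3 = -0.653567
R_{2,1} = (4·(-0.644263) − (-0.620111)) / 3 = -0.652314
R_{2,2} = (16·(-0.652314) − (-0.653567)) / 15 = -0.652230

-0.6522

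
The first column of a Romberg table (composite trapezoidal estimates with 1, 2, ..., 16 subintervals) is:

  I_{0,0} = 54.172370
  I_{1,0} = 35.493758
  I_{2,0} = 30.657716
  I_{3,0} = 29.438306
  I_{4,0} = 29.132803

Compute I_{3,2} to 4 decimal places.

I_{2,1} = (4·30.657716 − 35.493758) / 3 = 29.045702
I_{3,1} = 29.438306 + (29.438306 − 30.657716)/3 = 29.031836
I_{3,2} = (16·29.031836 − 29.045702) / 15 = 29.030912

29.0309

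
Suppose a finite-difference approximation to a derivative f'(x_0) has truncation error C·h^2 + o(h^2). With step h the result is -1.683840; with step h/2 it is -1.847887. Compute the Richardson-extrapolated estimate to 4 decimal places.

-1.9026

Extrapolated value = (4·A(h/2) − A(h)) / (4 − 1)
= (4·(-1.847887) − (-1.683840)) / 3
= -5.707708 / 3 = -1.902569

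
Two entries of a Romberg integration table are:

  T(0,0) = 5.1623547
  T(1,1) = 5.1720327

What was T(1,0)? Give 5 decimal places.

5.16961

From T(1,1) = (4·T(1,0) − T(0,0))/3, solve for T(1,0):
4·T(1,0) = 3·5.1720327 + 5.1623547 = 20.6784528
T(1,0) = 5.1696132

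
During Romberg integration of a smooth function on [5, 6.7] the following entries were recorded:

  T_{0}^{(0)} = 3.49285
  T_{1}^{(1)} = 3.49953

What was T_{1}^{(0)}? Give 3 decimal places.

From T_{1}^{(1)} = (4·T_{1}^{(0)} − T_{0}^{(0)})/3, solve for T_{1}^{(0)}:
4·T_{1}^{(0)} = 3·3.49953 + 3.49285 = 13.99144
T_{1}^{(0)} = 3.49786

3.498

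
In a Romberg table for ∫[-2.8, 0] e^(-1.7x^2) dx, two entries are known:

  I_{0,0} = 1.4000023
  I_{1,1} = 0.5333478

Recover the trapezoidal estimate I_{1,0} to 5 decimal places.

0.75001

From I_{1,1} = (4·I_{1,0} − I_{0,0})/3, solve for I_{1,0}:
4·I_{1,0} = 3·0.5333478 + 1.4000023 = 3.0000457
I_{1,0} = 0.7500114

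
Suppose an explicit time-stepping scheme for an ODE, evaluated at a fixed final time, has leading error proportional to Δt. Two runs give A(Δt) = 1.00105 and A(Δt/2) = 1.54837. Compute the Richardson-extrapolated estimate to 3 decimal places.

The leading error scales as Δt; refining by a factor of 2 reduces it by 2^1 = 2.
Extrapolated value = (2·A(Δt/2) − A(Δt)) / (2 − 1)
= (2·1.54837 − 1.00105) / 1
= 2.09569 / 1 = 2.09569

2.096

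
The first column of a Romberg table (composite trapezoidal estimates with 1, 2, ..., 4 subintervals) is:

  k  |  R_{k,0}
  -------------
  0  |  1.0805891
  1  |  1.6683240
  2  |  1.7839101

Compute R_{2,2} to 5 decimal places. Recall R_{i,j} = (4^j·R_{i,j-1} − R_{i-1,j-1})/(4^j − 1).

1.81965

Richardson extrapolation on the trapezoidal column (denominator 4−1=3):
R_{1,1} = (4·1.6683240 − 1.0805891) / 3 = 1.8642356
R_{2,1} = 1.7839101 + (1.7839101 − 1.6683240)/3 = 1.8224388
R_{2,2} = (16·1.8224388 − 1.8642356) / 15 = 1.8196523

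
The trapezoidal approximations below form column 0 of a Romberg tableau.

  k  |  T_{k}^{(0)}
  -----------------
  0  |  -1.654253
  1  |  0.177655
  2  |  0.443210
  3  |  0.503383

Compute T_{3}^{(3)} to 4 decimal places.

T_{1}^{(1)} = 0.177655 + (0.177655 − (-1.654253))/3 = 0.788291
T_{2}^{(1)} = 0.443210 + (0.443210 − 0.177655)/3 = 0.531728
T_{3}^{(1)} = 0.503383 + (0.503383 − 0.443210)/3 = 0.523441
T_{2}^{(2)} = (16·0.531728 − 0.788291) / 15 = 0.514624
T_{3}^{(2)} = (16·0.523441 − 0.531728) / 15 = 0.522889
T_{3}^{(3)} = (64·0.522889 − 0.514624) / 63 = 0.523020
(Column j=1 coincides with Simpson's rule on the same nodes.)

0.5230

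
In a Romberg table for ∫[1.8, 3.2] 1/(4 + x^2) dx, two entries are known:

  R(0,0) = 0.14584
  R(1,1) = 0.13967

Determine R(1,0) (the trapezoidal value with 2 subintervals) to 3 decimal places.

From R(1,1) = (4·R(1,0) − R(0,0))/3, solve for R(1,0):
4·R(1,0) = 3·0.13967 + 0.14584 = 0.56485
R(1,0) = 0.14121

0.141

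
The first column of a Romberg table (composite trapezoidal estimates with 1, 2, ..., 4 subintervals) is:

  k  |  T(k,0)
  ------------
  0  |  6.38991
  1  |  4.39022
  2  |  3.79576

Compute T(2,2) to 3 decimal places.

3.589

T(1,1) = (4·4.39022 − 6.38991) / 3 = 3.72366
T(2,1) = 3.79576 + (3.79576 − 4.39022)/3 = 3.59761
T(2,2) = 3.59761 + (3.59761 − 3.72366)/15 = 3.58921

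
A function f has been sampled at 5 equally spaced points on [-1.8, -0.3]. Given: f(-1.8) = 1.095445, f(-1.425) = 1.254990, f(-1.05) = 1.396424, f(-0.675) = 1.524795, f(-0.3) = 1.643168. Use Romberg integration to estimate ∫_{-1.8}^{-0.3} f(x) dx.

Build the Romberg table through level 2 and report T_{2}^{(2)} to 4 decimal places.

T_{0}^{(0)} (trapezoid, 1 panel, h=1.5000): 2.053960
T_{1}^{(0)} (trapezoid, 2 panels, h=0.7500): 2.074298
T_{2}^{(0)} (trapezoid, 4 panels, h=0.3750): 2.079568
T_{1}^{(1)} = 2.074298 + (2.074298 − 2.053960)/3 = 2.081077
T_{2}^{(1)} = 2.079568 + (2.079568 − 2.074298)/3 = 2.081325
T_{2}^{(2)} = 2.081325 + (2.081325 − 2.081077)/15 = 2.081342

2.0813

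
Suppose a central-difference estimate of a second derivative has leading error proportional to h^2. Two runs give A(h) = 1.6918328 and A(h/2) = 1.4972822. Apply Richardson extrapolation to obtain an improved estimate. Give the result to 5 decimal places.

1.43243

Extrapolated value = (4·A(h/2) − A(h)) / (4 − 1)
= (4·1.4972822 − 1.6918328) / 3
= 4.2972960 / 3 = 1.4324320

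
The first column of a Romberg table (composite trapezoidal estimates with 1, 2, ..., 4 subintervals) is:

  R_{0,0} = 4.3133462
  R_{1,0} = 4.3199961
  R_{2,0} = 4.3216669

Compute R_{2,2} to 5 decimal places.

4.32222

Richardson extrapolation on the trapezoidal column (denominator 4−1=3):
R_{1,1} = 4.3199961 + (4.3199961 − 4.3133462)/3 = 4.3222127
R_{2,1} = 4.3216669 + (4.3216669 − 4.3199961)/3 = 4.3222238
R_{2,2} = (16·4.3222238 − 4.3222127) / 15 = 4.3222245
(Column j=1 coincides with Simpson's rule on the same nodes.)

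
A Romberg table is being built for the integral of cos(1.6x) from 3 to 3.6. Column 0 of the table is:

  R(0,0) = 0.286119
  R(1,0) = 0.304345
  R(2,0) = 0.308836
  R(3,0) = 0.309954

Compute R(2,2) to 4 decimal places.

0.3103

Richardson extrapolation on the trapezoidal column (denominator 4−1=3):
R(1,1) = 0.304345 + (0.304345 − 0.286119)/3 = 0.310420
R(2,1) = 0.308836 + (0.308836 − 0.304345)/3 = 0.310333
R(2,2) = (16·0.310333 − 0.310420) / 15 = 0.310327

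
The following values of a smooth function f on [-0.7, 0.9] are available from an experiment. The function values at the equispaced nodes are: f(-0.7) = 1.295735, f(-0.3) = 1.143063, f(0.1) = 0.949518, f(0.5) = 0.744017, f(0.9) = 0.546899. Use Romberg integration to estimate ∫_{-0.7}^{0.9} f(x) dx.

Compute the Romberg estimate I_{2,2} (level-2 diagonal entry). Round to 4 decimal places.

I_{0,0} (trapezoid, 1 panel, h=1.6000): 1.474107
I_{1,0} (trapezoid, 2 panels, h=0.8000): 1.496668
I_{2,0} (trapezoid, 4 panels, h=0.4000): 1.503166
I_{1,1} = 1.496668 + (1.496668 − 1.474107)/3 = 1.504188
I_{2,1} = 1.503166 + (1.503166 − 1.496668)/3 = 1.505332
I_{2,2} = 1.505332 + (1.505332 − 1.504188)/15 = 1.505408

1.5054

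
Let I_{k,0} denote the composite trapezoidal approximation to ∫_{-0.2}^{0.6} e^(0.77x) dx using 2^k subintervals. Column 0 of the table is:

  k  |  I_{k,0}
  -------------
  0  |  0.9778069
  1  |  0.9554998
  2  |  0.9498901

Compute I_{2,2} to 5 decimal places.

I_{1,1} = 0.9554998 + (0.9554998 − 0.9778069)/3 = 0.9480641
I_{2,1} = (4·0.9498901 − 0.9554998) / 3 = 0.9480202
I_{2,2} = 0.9480202 + (0.9480202 − 0.9480641)/15 = 0.9480173
(Column j=1 coincides with Simpson's rule on the same nodes.)

0.94802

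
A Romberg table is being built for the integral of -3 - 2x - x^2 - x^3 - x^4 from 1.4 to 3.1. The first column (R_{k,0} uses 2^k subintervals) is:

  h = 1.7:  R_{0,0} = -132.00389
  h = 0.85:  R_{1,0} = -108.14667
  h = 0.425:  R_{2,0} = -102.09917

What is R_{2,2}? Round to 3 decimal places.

R_{1,1} = (4·(-108.14667) − (-132.00389)) / 3 = -100.19426
R_{2,1} = (4·(-102.09917) − (-108.14667)) / 3 = -100.08334
R_{2,2} = (16·(-100.08334) − (-100.19426)) / 15 = -100.07595
(Column j=1 coincides with Simpson's rule on the same nodes.)

-100.076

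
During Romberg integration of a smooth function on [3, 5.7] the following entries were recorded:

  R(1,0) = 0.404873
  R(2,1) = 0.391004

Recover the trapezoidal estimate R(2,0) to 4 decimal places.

From R(2,1) = (4·R(2,0) − R(1,0))/3, solve for R(2,0):
4·R(2,0) = 3·0.391004 + 0.404873 = 1.577885
R(2,0) = 0.394471

0.3945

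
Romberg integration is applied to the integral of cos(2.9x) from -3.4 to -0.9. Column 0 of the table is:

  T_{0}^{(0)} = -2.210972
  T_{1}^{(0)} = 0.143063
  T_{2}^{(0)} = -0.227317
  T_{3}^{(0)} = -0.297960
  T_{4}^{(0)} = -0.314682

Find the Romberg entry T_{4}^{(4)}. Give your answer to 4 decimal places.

Richardson extrapolation on the trapezoidal column (denominator 4−1=3):
T_{1}^{(1)} = (4·0.143063 − (-2.210972)) / 3 = 0.927741
T_{2}^{(1)} = -0.227317 + (-0.227317 − 0.143063)/3 = -0.350777
T_{3}^{(1)} = -0.297960 + (-0.297960 − (-0.227317))/3 = -0.321508
T_{4}^{(1)} = -0.314682 + (-0.314682 − (-0.297960))/3 = -0.320256
T_{2}^{(2)} = (16·(-0.350777) − 0.927741) / 15 = -0.436012
T_{3}^{(2)} = (16·(-0.321508) − (-0.350777)) / 15 = -0.319557
T_{4}^{(2)} = -0.320256 + (-0.320256 − (-0.321508))/15 = -0.320173
T_{3}^{(3)} = (64·(-0.319557) − (-0.436012)) / 63 = -0.317709
T_{4}^{(3)} = (64·(-0.320173) − (-0.319557)) / 63 = -0.320183
T_{4}^{(4)} = -0.320183 + (-0.320183 − (-0.317709))/255 = -0.320193

-0.3202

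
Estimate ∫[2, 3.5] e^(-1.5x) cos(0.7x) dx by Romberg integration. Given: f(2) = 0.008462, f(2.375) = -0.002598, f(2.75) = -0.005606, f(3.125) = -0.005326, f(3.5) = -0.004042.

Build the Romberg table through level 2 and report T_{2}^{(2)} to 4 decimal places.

-0.0048

T_{0}^{(0)} (trapezoid, 1 panel, h=1.5000): 0.003315
T_{1}^{(0)} (trapezoid, 2 panels, h=0.7500): -0.002547
T_{2}^{(0)} (trapezoid, 4 panels, h=0.3750): -0.004245
T_{1}^{(1)} = -0.002547 + (-0.002547 − 0.003315)/3 = -0.004501
T_{2}^{(1)} = -0.004245 + (-0.004245 − (-0.002547))/3 = -0.004811
T_{2}^{(2)} = -0.004811 + (-0.004811 − (-0.004501))/15 = -0.004832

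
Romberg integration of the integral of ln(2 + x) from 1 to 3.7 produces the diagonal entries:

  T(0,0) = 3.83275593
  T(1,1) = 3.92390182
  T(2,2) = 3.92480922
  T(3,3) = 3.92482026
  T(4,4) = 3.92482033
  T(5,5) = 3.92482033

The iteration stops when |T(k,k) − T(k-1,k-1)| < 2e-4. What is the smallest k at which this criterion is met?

|T(1,1) − T(0,0)| = 0.09114589 ≥ 2e-4
|T(2,2) − T(1,1)| = 0.00090740 ≥ 2e-4
|T(3,3) − T(2,2)| = 0.00001104 < 2e-4

k = 3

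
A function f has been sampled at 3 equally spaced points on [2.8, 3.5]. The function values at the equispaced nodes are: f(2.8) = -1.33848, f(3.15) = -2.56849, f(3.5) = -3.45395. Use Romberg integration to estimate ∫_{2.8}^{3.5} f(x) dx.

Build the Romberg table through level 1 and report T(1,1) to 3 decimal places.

T(0,0) (trapezoid, 1 panel, h=0.7000): -1.67735
T(1,0) (trapezoid, 2 panels, h=0.3500): -1.73765
T(1,1) = -1.73765 + (-1.73765 − (-1.67735))/3 = -1.75775

-1.758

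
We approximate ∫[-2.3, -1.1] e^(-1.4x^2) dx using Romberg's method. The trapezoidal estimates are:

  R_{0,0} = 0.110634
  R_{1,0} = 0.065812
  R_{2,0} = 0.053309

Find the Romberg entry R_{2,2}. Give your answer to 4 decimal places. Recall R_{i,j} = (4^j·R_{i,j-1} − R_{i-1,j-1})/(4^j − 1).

0.0490

Richardson extrapolation on the trapezoidal column (denominator 4−1=3):
R_{1,1} = (4·0.065812 − 0.110634) / 3 = 0.050871
R_{2,1} = (4·0.053309 − 0.065812) / 3 = 0.049141
R_{2,2} = 0.049141 + (0.049141 − 0.050871)/15 = 0.049026
(Column j=1 coincides with Simpson's rule on the same nodes.)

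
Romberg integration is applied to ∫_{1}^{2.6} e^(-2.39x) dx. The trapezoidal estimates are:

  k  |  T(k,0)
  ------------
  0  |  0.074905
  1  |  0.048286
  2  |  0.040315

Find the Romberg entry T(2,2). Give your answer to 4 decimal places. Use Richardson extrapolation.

T(1,1) = 0.048286 + (0.048286 − 0.074905)/3 = 0.039413
T(2,1) = 0.040315 + (0.040315 − 0.048286)/3 = 0.037658
T(2,2) = (16·0.037658 − 0.039413) / 15 = 0.037541
(Column j=1 coincides with Simpson's rule on the same nodes.)

0.0375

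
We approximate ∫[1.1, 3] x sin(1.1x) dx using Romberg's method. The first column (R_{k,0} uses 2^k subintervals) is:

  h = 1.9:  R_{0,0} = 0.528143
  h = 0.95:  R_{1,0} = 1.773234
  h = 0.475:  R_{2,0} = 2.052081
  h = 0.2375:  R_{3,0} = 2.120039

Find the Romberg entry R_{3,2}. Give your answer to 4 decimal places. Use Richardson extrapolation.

2.1425

R_{2,1} = (4·2.052081 − 1.773234) / 3 = 2.145030
R_{3,1} = 2.120039 + (2.120039 − 2.052081)/3 = 2.142692
R_{3,2} = (16·2.142692 − 2.145030) / 15 = 2.142536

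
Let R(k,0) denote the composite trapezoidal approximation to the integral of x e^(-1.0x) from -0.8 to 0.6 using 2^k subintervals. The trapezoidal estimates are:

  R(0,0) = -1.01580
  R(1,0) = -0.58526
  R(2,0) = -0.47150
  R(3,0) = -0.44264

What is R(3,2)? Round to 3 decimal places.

R(2,1) = -0.47150 + (-0.47150 − (-0.58526))/3 = -0.43358
R(3,1) = (4·(-0.44264) − (-0.47150)) / 3 = -0.43302
R(3,2) = (16·(-0.43302) − (-0.43358)) / 15 = -0.43298
(Column j=1 coincides with Simpson's rule on the same nodes.)

-0.433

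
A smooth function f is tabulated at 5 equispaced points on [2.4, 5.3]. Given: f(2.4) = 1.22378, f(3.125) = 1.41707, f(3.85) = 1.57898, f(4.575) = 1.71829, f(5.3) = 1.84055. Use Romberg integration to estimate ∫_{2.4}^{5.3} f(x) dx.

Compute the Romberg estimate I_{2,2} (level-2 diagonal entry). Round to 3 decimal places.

I_{0,0} (trapezoid, 1 panel, h=2.9000): 4.44328
I_{1,0} (trapezoid, 2 panels, h=1.4500): 4.51116
I_{2,0} (trapezoid, 4 panels, h=0.7250): 4.52872
I_{1,1} = 4.51116 + (4.51116 − 4.44328)/3 = 4.53379
I_{2,1} = 4.52872 + (4.52872 − 4.51116)/3 = 4.53457
I_{2,2} = 4.53457 + (4.53457 − 4.53379)/15 = 4.53462

4.535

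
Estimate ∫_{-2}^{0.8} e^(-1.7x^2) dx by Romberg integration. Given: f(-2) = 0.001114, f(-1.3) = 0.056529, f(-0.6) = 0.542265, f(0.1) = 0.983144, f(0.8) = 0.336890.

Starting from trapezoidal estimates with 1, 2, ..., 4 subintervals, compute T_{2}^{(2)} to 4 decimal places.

1.3111

T_{0}^{(0)} (trapezoid, 1 panel, h=2.8000): 0.473206
T_{1}^{(0)} (trapezoid, 2 panels, h=1.4000): 0.995774
T_{2}^{(0)} (trapezoid, 4 panels, h=0.7000): 1.225658
T_{1}^{(1)} = 0.995774 + (0.995774 − 0.473206)/3 = 1.169963
T_{2}^{(1)} = 1.225658 + (1.225658 − 0.995774)/3 = 1.302286
T_{2}^{(2)} = 1.302286 + (1.302286 − 1.169963)/15 = 1.311108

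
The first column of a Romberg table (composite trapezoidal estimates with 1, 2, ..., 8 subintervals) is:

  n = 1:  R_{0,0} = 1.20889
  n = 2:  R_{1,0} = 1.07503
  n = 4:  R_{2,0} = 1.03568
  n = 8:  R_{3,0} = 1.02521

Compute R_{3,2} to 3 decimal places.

1.022

Richardson extrapolation on the trapezoidal column (denominator 4−1=3):
R_{2,1} = 1.03568 + (1.03568 − 1.07503)/3 = 1.02256
R_{3,1} = (4·1.02521 − 1.03568) / 3 = 1.02172
R_{3,2} = 1.02172 + (1.02172 − 1.02256)/15 = 1.02166
(Column j=1 coincides with Simpson's rule on the same nodes.)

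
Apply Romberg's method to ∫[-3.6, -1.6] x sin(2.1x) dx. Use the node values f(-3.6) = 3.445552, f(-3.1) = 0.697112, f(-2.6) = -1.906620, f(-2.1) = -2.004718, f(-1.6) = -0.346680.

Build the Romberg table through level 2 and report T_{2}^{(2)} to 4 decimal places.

-0.9562

T_{0}^{(0)} (trapezoid, 1 panel, h=2.0000): 3.098872
T_{1}^{(0)} (trapezoid, 2 panels, h=1.0000): -0.357184
T_{2}^{(0)} (trapezoid, 4 panels, h=0.5000): -0.832395
T_{1}^{(1)} = -0.357184 + (-0.357184 − 3.098872)/3 = -1.509203
T_{2}^{(1)} = -0.832395 + (-0.832395 − (-0.357184))/3 = -0.990799
T_{2}^{(2)} = -0.990799 + (-0.990799 − (-1.509203))/15 = -0.956239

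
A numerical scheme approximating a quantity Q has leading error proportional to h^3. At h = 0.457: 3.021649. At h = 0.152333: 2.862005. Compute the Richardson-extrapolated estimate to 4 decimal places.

Extrapolated value = (27·A(h/3) − A(h)) / (27 − 1)
= (27·2.862005 − 3.021649) / 26
= 74.252486 / 26 = 2.855865

2.8559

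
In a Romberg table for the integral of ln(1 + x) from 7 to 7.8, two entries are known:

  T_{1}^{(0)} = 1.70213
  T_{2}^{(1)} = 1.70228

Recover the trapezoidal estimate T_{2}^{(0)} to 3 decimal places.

From T_{2}^{(1)} = (4·T_{2}^{(0)} − T_{1}^{(0)})/3, solve for T_{2}^{(0)}:
4·T_{2}^{(0)} = 3·1.70228 + 1.70213 = 6.80897
T_{2}^{(0)} = 1.70224

1.702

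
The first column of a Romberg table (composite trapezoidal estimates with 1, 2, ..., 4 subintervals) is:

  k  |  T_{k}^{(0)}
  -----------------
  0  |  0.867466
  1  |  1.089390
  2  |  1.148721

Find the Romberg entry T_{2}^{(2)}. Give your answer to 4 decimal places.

Richardson extrapolation on the trapezoidal column (denominator 4−1=3):
T_{1}^{(1)} = 1.089390 + (1.089390 − 0.867466)/3 = 1.163365
T_{2}^{(1)} = 1.148721 + (1.148721 − 1.089390)/3 = 1.168498
T_{2}^{(2)} = (16·1.168498 − 1.163365) / 15 = 1.168840

1.1688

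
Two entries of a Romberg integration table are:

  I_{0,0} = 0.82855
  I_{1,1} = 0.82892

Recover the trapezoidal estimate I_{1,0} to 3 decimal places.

0.829

From I_{1,1} = (4·I_{1,0} − I_{0,0})/3, solve for I_{1,0}:
4·I_{1,0} = 3·0.82892 + 0.82855 = 3.31531
I_{1,0} = 0.82883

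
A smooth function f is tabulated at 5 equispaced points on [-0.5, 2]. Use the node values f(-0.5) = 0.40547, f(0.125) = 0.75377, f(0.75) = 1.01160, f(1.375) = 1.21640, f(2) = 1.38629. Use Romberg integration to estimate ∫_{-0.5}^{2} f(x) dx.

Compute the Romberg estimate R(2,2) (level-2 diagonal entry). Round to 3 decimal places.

R(0,0) (trapezoid, 1 panel, h=2.5000): 2.23970
R(1,0) (trapezoid, 2 panels, h=1.2500): 2.38435
R(2,0) (trapezoid, 4 panels, h=0.6250): 2.42353
R(1,1) = 2.38435 + (2.38435 − 2.23970)/3 = 2.43257
R(2,1) = 2.42353 + (2.42353 − 2.38435)/3 = 2.43659
R(2,2) = 2.43659 + (2.43659 − 2.43257)/15 = 2.43686

2.437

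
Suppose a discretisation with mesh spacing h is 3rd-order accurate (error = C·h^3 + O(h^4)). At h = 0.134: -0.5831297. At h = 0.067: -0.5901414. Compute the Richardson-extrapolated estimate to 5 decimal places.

Extrapolated value = (8·A(h/2) − A(h)) / (8 − 1)
= (8·(-0.5901414) − (-0.5831297)) / 7
= -4.1380015 / 7 = -0.5911431

-0.59114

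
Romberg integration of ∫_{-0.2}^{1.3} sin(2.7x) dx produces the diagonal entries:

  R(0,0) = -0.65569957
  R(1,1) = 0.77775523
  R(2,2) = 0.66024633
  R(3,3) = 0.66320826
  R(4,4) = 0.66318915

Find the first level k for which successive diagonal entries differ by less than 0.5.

k = 2

|R(1,1) − R(0,0)| = 1.43345480 ≥ 0.5
|R(2,2) − R(1,1)| = 0.11750890 < 0.5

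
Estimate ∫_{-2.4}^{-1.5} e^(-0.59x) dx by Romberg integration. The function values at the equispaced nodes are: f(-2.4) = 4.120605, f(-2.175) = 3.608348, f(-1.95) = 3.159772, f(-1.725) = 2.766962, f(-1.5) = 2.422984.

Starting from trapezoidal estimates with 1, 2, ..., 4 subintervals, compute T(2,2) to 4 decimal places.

T(0,0) (trapezoid, 1 panel, h=0.9000): 2.944615
T(1,0) (trapezoid, 2 panels, h=0.4500): 2.894205
T(2,0) (trapezoid, 4 panels, h=0.2250): 2.881547
T(1,1) = 2.894205 + (2.894205 − 2.944615)/3 = 2.877402
T(2,1) = 2.881547 + (2.881547 − 2.894205)/3 = 2.877328
T(2,2) = 2.877328 + (2.877328 − 2.877402)/15 = 2.877323

2.8773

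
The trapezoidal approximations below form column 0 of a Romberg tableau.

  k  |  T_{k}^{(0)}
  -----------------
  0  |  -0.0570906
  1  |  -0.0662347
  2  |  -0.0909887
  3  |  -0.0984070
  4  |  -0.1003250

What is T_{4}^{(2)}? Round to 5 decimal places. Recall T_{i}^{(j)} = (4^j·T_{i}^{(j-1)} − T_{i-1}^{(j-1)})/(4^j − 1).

T_{3}^{(1)} = -0.0984070 + (-0.0984070 − (-0.0909887))/3 = -0.1008798
T_{4}^{(1)} = -0.1003250 + (-0.1003250 − (-0.0984070))/3 = -0.1009643
T_{4}^{(2)} = -0.1009643 + (-0.1009643 − (-0.1008798))/15 = -0.1009699

-0.10097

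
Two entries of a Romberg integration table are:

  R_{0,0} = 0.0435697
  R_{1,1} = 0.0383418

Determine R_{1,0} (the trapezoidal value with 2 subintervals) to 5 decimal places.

From R_{1,1} = (4·R_{1,0} − R_{0,0})/3, solve for R_{1,0}:
4·R_{1,0} = 3·0.0383418 + 0.0435697 = 0.1585951
R_{1,0} = 0.0396488

0.03965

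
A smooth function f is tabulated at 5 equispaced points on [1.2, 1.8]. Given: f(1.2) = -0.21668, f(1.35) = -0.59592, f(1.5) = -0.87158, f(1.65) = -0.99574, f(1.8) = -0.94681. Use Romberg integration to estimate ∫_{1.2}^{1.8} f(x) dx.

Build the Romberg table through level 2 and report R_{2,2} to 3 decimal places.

-0.464

R_{0,0} (trapezoid, 1 panel, h=0.6000): -0.34905
R_{1,0} (trapezoid, 2 panels, h=0.3000): -0.43600
R_{2,0} (trapezoid, 4 panels, h=0.1500): -0.45675
R_{1,1} = -0.43600 + (-0.43600 − (-0.34905))/3 = -0.46498
R_{2,1} = -0.45675 + (-0.45675 − (-0.43600))/3 = -0.46367
R_{2,2} = -0.46367 + (-0.46367 − (-0.46498))/15 = -0.46358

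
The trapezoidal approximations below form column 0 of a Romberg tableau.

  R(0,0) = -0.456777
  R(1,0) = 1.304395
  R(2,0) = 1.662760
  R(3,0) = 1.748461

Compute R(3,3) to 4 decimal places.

Richardson extrapolation on the trapezoidal column (denominator 4−1=3):
R(1,1) = (4·1.304395 − (-0.456777)) / 3 = 1.891452
R(2,1) = 1.662760 + (1.662760 − 1.304395)/3 = 1.782215
R(3,1) = 1.748461 + (1.748461 − 1.662760)/3 = 1.777028
R(2,2) = 1.782215 + (1.782215 − 1.891452)/15 = 1.774933
R(3,2) = (16·1.777028 − 1.782215) / 15 = 1.776682
R(3,3) = 1.776682 + (1.776682 − 1.774933)/63 = 1.776710
(Column j=1 coincides with Simpson's rule on the same nodes.)

1.7767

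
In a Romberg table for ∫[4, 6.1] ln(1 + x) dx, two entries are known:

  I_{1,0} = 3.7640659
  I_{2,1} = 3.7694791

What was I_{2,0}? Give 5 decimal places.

3.76813

From I_{2,1} = (4·I_{2,0} − I_{1,0})/3, solve for I_{2,0}:
4·I_{2,0} = 3·3.7694791 + 3.7640659 = 15.0725032
I_{2,0} = 3.7681258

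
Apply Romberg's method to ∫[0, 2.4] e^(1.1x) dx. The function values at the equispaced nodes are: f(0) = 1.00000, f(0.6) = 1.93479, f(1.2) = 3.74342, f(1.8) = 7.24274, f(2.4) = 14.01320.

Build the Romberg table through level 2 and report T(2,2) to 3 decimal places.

T(0,0) (trapezoid, 1 panel, h=2.4000): 18.01584
T(1,0) (trapezoid, 2 panels, h=1.2000): 13.50002
T(2,0) (trapezoid, 4 panels, h=0.6000): 12.25653
T(1,1) = 13.50002 + (13.50002 − 18.01584)/3 = 11.99475
T(2,1) = 12.25653 + (12.25653 − 13.50002)/3 = 11.84203
T(2,2) = 11.84203 + (11.84203 − 11.99475)/15 = 11.83185

11.832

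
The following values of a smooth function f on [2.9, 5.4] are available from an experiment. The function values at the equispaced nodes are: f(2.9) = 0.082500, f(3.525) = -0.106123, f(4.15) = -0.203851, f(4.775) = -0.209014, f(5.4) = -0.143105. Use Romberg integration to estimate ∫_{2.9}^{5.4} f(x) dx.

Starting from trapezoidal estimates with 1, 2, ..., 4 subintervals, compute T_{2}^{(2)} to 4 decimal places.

-0.3599

T_{0}^{(0)} (trapezoid, 1 panel, h=2.5000): -0.075756
T_{1}^{(0)} (trapezoid, 2 panels, h=1.2500): -0.292692
T_{2}^{(0)} (trapezoid, 4 panels, h=0.6250): -0.343307
T_{1}^{(1)} = -0.292692 + (-0.292692 − (-0.075756))/3 = -0.365004
T_{2}^{(1)} = -0.343307 + (-0.343307 − (-0.292692))/3 = -0.360179
T_{2}^{(2)} = -0.360179 + (-0.360179 − (-0.365004))/15 = -0.359857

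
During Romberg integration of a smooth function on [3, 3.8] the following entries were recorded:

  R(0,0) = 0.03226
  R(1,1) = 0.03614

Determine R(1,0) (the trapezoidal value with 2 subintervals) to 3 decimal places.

0.035

From R(1,1) = (4·R(1,0) − R(0,0))/3, solve for R(1,0):
4·R(1,0) = 3·0.03614 + 0.03226 = 0.14068
R(1,0) = 0.03517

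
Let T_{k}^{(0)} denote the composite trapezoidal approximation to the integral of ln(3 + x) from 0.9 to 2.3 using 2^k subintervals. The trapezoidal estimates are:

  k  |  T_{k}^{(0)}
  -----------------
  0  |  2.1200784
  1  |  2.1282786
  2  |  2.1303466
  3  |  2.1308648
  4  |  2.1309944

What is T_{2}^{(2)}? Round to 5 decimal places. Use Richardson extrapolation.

Richardson extrapolation on the trapezoidal column (denominator 4−1=3):
T_{1}^{(1)} = 2.1282786 + (2.1282786 − 2.1200784)/3 = 2.1310120
T_{2}^{(1)} = 2.1303466 + (2.1303466 − 2.1282786)/3 = 2.1310359
T_{2}^{(2)} = (16·2.1310359 − 2.1310120) / 15 = 2.1310375
(Column j=1 coincides with Simpson's rule on the same nodes.)

2.13104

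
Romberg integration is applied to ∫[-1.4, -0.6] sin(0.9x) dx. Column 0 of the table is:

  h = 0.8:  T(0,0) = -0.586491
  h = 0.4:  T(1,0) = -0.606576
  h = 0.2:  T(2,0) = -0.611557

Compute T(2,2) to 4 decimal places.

-0.6132

Richardson extrapolation on the trapezoidal column (denominator 4−1=3):
T(1,1) = -0.606576 + (-0.606576 − (-0.586491))/3 = -0.613271
T(2,1) = (4·(-0.611557) − (-0.606576)) / 3 = -0.613217
T(2,2) = -0.613217 + (-0.613217 − (-0.613271))/15 = -0.613213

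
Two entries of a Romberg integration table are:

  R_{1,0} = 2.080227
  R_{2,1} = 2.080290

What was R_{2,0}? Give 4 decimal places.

From R_{2,1} = (4·R_{2,0} − R_{1,0})/3, solve for R_{2,0}:
4·R_{2,0} = 3·2.080290 + 2.080227 = 8.321097
R_{2,0} = 2.080274

2.0803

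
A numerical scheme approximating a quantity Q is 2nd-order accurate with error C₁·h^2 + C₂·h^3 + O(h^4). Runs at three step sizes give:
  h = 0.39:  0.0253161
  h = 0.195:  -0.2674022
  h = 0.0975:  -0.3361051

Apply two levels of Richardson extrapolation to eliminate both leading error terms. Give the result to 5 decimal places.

-0.35815

First eliminate the h^2 term (factor 2^2 = 4):
  B₁ = (4·(-0.2674022) − 0.0253161)/3 = -0.3649750
  B₂ = (4·(-0.3361051) − (-0.2674022))/3 = -0.3590061
Then eliminate the h^3 term (factor 2^3 = 8):
  (8·(-0.3590061) − (-0.3649750))/7 = -0.3581534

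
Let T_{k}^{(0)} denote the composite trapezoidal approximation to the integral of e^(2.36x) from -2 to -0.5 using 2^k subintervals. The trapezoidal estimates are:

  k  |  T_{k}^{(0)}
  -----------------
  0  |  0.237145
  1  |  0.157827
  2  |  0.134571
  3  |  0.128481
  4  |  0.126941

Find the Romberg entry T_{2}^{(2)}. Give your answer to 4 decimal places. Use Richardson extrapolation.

Richardson extrapolation on the trapezoidal column (denominator 4−1=3):
T_{1}^{(1)} = 0.157827 + (0.157827 − 0.237145)/3 = 0.131388
T_{2}^{(1)} = (4·0.134571 − 0.157827) / 3 = 0.126819
T_{2}^{(2)} = (16·0.126819 − 0.131388) / 15 = 0.126514

0.1265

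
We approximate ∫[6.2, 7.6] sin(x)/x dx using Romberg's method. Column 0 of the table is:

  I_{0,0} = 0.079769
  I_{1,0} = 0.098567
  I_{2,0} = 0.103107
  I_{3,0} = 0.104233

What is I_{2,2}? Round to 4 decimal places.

0.1046

I_{1,1} = (4·0.098567 − 0.079769) / 3 = 0.104833
I_{2,1} = (4·0.103107 − 0.098567) / 3 = 0.104620
I_{2,2} = (16·0.104620 − 0.104833) / 15 = 0.104606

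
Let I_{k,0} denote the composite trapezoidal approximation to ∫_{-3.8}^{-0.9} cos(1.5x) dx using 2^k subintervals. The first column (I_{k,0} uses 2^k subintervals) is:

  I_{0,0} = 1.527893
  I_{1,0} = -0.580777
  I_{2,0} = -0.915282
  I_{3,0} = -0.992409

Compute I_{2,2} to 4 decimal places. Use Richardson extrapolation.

Richardson extrapolation on the trapezoidal column (denominator 4−1=3):
I_{1,1} = -0.580777 + (-0.580777 − 1.527893)/3 = -1.283667
I_{2,1} = -0.915282 + (-0.915282 − (-0.580777))/3 = -1.026784
I_{2,2} = (16·(-1.026784) − (-1.283667)) / 15 = -1.009658
(Column j=1 coincides with Simpson's rule on the same nodes.)

-1.0097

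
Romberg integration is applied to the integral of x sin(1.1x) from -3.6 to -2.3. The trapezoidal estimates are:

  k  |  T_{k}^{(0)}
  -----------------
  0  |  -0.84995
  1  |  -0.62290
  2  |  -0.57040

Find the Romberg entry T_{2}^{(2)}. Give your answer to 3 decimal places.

T_{1}^{(1)} = (4·(-0.62290) − (-0.84995)) / 3 = -0.54722
T_{2}^{(1)} = (4·(-0.57040) − (-0.62290)) / 3 = -0.55290
T_{2}^{(2)} = -0.55290 + (-0.55290 − (-0.54722))/15 = -0.55328

-0.553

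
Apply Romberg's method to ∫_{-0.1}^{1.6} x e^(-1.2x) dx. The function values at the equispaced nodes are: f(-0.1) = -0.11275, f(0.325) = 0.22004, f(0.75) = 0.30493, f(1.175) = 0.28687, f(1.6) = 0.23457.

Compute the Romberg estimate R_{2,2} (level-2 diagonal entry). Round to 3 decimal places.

R_{0,0} (trapezoid, 1 panel, h=1.7000): 0.10355
R_{1,0} (trapezoid, 2 panels, h=0.8500): 0.31096
R_{2,0} (trapezoid, 4 panels, h=0.4250): 0.37092
R_{1,1} = 0.31096 + (0.31096 − 0.10355)/3 = 0.38010
R_{2,1} = 0.37092 + (0.37092 − 0.31096)/3 = 0.39091
R_{2,2} = 0.39091 + (0.39091 − 0.38010)/15 = 0.39163

0.392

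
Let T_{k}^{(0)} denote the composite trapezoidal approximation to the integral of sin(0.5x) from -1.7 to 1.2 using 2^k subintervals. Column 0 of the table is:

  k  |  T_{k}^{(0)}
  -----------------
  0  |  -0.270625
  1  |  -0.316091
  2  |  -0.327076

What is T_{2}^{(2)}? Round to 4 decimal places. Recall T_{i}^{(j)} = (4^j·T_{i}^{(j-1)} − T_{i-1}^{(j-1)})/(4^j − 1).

-0.3307

T_{1}^{(1)} = -0.316091 + (-0.316091 − (-0.270625))/3 = -0.331246
T_{2}^{(1)} = -0.327076 + (-0.327076 − (-0.316091))/3 = -0.330738
T_{2}^{(2)} = -0.330738 + (-0.330738 − (-0.331246))/15 = -0.330704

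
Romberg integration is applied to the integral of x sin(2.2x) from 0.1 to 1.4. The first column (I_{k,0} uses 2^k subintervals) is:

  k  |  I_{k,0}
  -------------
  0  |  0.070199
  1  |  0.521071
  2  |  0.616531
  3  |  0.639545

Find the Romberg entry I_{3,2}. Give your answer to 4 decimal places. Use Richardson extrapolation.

Richardson extrapolation on the trapezoidal column (denominator 4−1=3):
I_{2,1} = (4·0.616531 − 0.521071) / 3 = 0.648351
I_{3,1} = (4·0.639545 − 0.616531) / 3 = 0.647216
I_{3,2} = 0.647216 + (0.647216 − 0.648351)/15 = 0.647140
(Column j=1 coincides with Simpson's rule on the same nodes.)

0.6471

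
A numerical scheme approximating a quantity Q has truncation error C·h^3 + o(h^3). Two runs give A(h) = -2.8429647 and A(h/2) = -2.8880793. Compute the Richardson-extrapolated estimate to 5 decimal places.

-2.89452

Extrapolated value = (8·A(h/2) − A(h)) / (8 − 1)
= (8·(-2.8880793) − (-2.8429647)) / 7
= -20.2616697 / 7 = -2.8945242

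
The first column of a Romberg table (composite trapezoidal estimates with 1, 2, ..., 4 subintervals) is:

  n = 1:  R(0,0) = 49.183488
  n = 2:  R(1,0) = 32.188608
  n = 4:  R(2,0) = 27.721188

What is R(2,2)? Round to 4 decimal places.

26.2126

Richardson extrapolation on the trapezoidal column (denominator 4−1=3):
R(1,1) = (4·32.188608 − 49.183488) / 3 = 26.523648
R(2,1) = 27.721188 + (27.721188 − 32.188608)/3 = 26.232048
R(2,2) = (16·26.232048 − 26.523648) / 15 = 26.212608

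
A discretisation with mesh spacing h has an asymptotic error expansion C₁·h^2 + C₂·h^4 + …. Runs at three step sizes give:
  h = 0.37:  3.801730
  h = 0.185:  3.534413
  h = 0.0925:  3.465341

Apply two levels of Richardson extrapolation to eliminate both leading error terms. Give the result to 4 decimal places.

3.4421

First eliminate the h^2 term (factor 2^2 = 4):
  B₁ = (4·3.534413 − 3.801730)/3 = 3.445307
  B₂ = (4·3.465341 − 3.534413)/3 = 3.442317
Then eliminate the h^4 term (factor 2^4 = 16):
  (16·3.442317 − 3.445307)/15 = 3.442118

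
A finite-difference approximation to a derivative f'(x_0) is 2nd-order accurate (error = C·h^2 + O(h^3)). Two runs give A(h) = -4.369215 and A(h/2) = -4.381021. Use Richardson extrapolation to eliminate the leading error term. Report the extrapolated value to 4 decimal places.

The leading error scales as h^2; refining by a factor of 2 reduces it by 2^2 = 4.
Extrapolated value = (4·A(h/2) − A(h)) / (4 − 1)
= (4·(-4.381021) − (-4.369215)) / 3
= -13.154869 / 3 = -4.384956

-4.3850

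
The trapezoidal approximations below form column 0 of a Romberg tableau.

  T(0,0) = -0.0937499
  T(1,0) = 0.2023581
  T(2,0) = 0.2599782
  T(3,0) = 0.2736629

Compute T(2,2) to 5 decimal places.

T(1,1) = 0.2023581 + (0.2023581 − (-0.0937499))/3 = 0.3010608
T(2,1) = (4·0.2599782 − 0.2023581) / 3 = 0.2791849
T(2,2) = (16·0.2791849 − 0.3010608) / 15 = 0.2777265

0.27773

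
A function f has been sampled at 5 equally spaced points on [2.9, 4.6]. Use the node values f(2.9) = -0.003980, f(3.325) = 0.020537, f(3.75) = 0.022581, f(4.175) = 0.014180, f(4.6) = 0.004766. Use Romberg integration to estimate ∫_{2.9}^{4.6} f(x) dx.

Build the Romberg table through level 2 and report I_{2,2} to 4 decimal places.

0.0262

I_{0,0} (trapezoid, 1 panel, h=1.7000): 0.000668
I_{1,0} (trapezoid, 2 panels, h=0.8500): 0.019528
I_{2,0} (trapezoid, 4 panels, h=0.4250): 0.024519
I_{1,1} = 0.019528 + (0.019528 − 0.000668)/3 = 0.025815
I_{2,1} = 0.024519 + (0.024519 − 0.019528)/3 = 0.026183
I_{2,2} = 0.026183 + (0.026183 − 0.025815)/15 = 0.026208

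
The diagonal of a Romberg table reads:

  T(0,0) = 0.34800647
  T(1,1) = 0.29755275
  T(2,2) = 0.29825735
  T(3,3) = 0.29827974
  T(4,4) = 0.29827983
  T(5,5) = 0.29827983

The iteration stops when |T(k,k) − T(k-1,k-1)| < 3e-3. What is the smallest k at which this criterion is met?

k = 2

|T(1,1) − T(0,0)| = 0.05045372 ≥ 3e-3
|T(2,2) − T(1,1)| = 0.00070460 < 3e-3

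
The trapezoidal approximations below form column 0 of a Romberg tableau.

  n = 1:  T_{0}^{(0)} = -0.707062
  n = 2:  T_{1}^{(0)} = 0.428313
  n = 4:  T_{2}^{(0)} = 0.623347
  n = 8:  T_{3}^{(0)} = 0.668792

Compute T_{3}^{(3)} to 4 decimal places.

Richardson extrapolation on the trapezoidal column (denominator 4−1=3):
T_{1}^{(1)} = (4·0.428313 − (-0.707062)) / 3 = 0.806771
T_{2}^{(1)} = 0.623347 + (0.623347 − 0.428313)/3 = 0.688358
T_{3}^{(1)} = 0.668792 + (0.668792 − 0.623347)/3 = 0.683940
T_{2}^{(2)} = (16·0.688358 − 0.806771) / 15 = 0.680464
T_{3}^{(2)} = 0.683940 + (0.683940 − 0.688358)/15 = 0.683645
T_{3}^{(3)} = (64·0.683645 − 0.680464) / 63 = 0.683695

0.6837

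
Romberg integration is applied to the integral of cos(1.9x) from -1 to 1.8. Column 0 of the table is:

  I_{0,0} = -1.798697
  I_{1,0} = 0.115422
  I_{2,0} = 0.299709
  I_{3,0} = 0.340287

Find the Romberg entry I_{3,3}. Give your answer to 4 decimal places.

I_{1,1} = (4·0.115422 − (-1.798697)) / 3 = 0.753462
I_{2,1} = 0.299709 + (0.299709 − 0.115422)/3 = 0.361138
I_{3,1} = (4·0.340287 − 0.299709) / 3 = 0.353813
I_{2,2} = 0.361138 + (0.361138 − 0.753462)/15 = 0.334983
I_{3,2} = 0.353813 + (0.353813 − 0.361138)/15 = 0.353325
I_{3,3} = (64·0.353325 − 0.334983) / 63 = 0.353616

0.3536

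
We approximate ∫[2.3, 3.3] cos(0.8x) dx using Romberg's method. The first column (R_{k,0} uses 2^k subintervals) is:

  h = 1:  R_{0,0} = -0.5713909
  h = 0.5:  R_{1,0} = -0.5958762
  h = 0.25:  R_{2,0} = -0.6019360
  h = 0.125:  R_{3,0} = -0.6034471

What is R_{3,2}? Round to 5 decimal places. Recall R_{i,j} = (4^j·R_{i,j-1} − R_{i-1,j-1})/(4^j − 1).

-0.60395

Richardson extrapolation on the trapezoidal column (denominator 4−1=3):
R_{2,1} = -0.6019360 + (-0.6019360 − (-0.5958762))/3 = -0.6039559
R_{3,1} = -0.6034471 + (-0.6034471 − (-0.6019360))/3 = -0.6039508
R_{3,2} = (16·(-0.6039508) − (-0.6039559)) / 15 = -0.6039505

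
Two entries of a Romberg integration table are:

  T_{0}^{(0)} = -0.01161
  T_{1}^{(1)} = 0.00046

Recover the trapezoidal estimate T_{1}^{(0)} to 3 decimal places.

-0.003

From T_{1}^{(1)} = (4·T_{1}^{(0)} − T_{0}^{(0)})/3, solve for T_{1}^{(0)}:
4·T_{1}^{(0)} = 3·0.00046 + (-0.01161) = -0.01023
T_{1}^{(0)} = -0.00256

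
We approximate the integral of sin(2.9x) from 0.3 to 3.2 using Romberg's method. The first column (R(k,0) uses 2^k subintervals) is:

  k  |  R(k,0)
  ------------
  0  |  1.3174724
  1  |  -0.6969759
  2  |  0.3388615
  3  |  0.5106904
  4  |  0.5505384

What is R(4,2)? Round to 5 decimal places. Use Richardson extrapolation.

0.56354

Richardson extrapolation on the trapezoidal column (denominator 4−1=3):
R(3,1) = 0.5106904 + (0.5106904 − 0.3388615)/3 = 0.5679667
R(4,1) = 0.5505384 + (0.5505384 − 0.5106904)/3 = 0.5638211
R(4,2) = (16·0.5638211 − 0.5679667) / 15 = 0.5635447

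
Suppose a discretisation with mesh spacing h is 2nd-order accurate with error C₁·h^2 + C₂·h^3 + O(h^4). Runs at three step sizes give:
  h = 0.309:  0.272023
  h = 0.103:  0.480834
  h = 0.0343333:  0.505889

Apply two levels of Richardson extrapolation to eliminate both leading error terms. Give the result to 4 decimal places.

0.5091

First eliminate the h^2 term (factor 3^2 = 9):
  B₁ = (9·0.480834 − 0.272023)/8 = 0.506935
  B₂ = (9·0.505889 − 0.480834)/8 = 0.509021
Then eliminate the h^3 term (factor 3^3 = 27):
  (27·0.509021 − 0.506935)/26 = 0.509101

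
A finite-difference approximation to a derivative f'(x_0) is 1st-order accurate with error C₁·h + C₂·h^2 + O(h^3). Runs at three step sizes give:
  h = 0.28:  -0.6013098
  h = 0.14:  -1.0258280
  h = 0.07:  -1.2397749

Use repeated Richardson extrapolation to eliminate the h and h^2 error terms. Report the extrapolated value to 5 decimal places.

-1.45485

First eliminate the h term (factor 2^1 = 2):
  B₁ = (2·(-1.0258280) − (-0.6013098))/1 = -1.4503462
  B₂ = (2·(-1.2397749) − (-1.0258280))/1 = -1.4537218
Then eliminate the h^2 term (factor 2^2 = 4):
  (4·(-1.4537218) − (-1.4503462))/3 = -1.4548470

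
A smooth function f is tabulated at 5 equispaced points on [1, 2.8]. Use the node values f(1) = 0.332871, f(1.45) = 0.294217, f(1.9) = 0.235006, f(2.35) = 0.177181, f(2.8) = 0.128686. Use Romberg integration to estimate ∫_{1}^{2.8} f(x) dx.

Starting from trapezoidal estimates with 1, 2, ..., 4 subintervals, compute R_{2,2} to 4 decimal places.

R_{0,0} (trapezoid, 1 panel, h=1.8000): 0.415401
R_{1,0} (trapezoid, 2 panels, h=0.9000): 0.419206
R_{2,0} (trapezoid, 4 panels, h=0.4500): 0.421732
R_{1,1} = 0.419206 + (0.419206 − 0.415401)/3 = 0.420474
R_{2,1} = 0.421732 + (0.421732 − 0.419206)/3 = 0.422574
R_{2,2} = 0.422574 + (0.422574 − 0.420474)/15 = 0.422714

0.4227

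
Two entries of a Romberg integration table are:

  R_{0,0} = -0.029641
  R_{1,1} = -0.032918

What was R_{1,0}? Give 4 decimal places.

From R_{1,1} = (4·R_{1,0} − R_{0,0})/3, solve for R_{1,0}:
4·R_{1,0} = 3·(-0.032918) + (-0.029641) = -0.128395
R_{1,0} = -0.032099

-0.0321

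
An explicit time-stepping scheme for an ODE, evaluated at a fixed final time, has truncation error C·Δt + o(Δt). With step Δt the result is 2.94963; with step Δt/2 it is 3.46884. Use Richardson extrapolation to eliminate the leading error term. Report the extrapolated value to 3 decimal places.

Extrapolated value = (2·A(Δt/2) − A(Δt)) / (2 − 1)
= (2·3.46884 − 2.94963) / 1
= 3.98805 / 1 = 3.98805

3.988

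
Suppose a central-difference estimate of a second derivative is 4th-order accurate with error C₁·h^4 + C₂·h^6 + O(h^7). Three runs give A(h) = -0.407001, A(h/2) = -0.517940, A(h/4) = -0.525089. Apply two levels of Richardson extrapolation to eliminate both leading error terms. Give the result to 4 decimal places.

-0.5256

First eliminate the h^4 term (factor 2^4 = 16):
  B₁ = (16·(-0.517940) − (-0.407001))/15 = -0.525336
  B₂ = (16·(-0.525089) − (-0.517940))/15 = -0.525566
Then eliminate the h^6 term (factor 2^6 = 64):
  (64·(-0.525566) − (-0.525336))/63 = -0.525570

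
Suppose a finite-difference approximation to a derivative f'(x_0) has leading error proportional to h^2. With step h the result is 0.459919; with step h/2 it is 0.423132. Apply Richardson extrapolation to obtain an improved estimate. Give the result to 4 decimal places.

The leading error scales as h^2; refining by a factor of 2 reduces it by 2^2 = 4.
Extrapolated value = (4·A(h/2) − A(h)) / (4 − 1)
= (4·0.423132 − 0.459919) / 3
= 1.232609 / 3 = 0.410870

0.4109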